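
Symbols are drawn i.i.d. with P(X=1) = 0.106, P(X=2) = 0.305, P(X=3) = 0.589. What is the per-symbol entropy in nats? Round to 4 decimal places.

0.9118 nats

H(X) = −Σ p·ln p.
  −(0.106)·ln(0.106) = 0.23790
  −(0.305)·ln(0.305) = 0.36217
  −(0.589)·ln(0.589) = 0.31177
Sum: 0.23790 + 0.36217 + 0.31177 = 0.9118 nats.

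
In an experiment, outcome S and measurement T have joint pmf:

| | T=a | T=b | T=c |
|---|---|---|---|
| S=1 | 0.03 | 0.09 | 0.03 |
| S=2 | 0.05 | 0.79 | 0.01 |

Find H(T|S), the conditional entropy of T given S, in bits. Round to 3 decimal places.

0.558 bits

Marginals: p(S) = (0.1500, 0.8500), p(T) = (0.0800, 0.8800, 0.0400).
H(T|S) = Σ p(S) · H(T|S=·).
  S=1: p=0.1500, H(T|S=1) = 1.3710
  S=2: p=0.8500, H(T|S=2) = 0.4140
Weighted sum = 0.558 bits.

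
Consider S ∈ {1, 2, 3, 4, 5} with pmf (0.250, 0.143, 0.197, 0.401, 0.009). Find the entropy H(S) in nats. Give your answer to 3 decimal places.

H(S) = −Σ p·ln p.
  −(0.250)·ln(0.250) = 0.3466
  −(0.143)·ln(0.143) = 0.2781
  −(0.197)·ln(0.197) = 0.3200
  −(0.401)·ln(0.401) = 0.3664
  −(0.009)·ln(0.009) = 0.0424
Sum: 0.3466 + 0.2781 + 0.3200 + 0.3664 + 0.0424 = 1.354 nats.

1.354 nats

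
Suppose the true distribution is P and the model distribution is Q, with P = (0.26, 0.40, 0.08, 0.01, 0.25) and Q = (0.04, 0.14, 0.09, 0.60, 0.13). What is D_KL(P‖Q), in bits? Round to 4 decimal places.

D(P‖Q) = Σ p·log₂(p/q).
  0.26·log₂(0.26/0.04) = 0.70211
  0.40·log₂(0.40/0.14) = 0.60583
  0.08·log₂(0.08/0.09) = -0.01359
  0.01·log₂(0.01/0.60) = -0.05907
  0.25·log₂(0.25/0.13) = 0.23585
D(P‖Q) = 1.4711 bits.

1.4711 bits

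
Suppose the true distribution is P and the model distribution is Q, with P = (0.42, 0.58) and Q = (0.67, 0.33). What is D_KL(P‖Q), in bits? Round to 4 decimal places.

0.1889 bits

D(P‖Q) = Σ p·log₂(p/q).
  0.42·log₂(0.42/0.67) = -0.28298
  0.58·log₂(0.58/0.33) = 0.47188
D(P‖Q) = 0.1889 bits.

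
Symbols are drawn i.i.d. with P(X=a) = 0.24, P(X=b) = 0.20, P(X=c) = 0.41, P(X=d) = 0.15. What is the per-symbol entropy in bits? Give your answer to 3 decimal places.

H(X) = −Σ p·log₂ p.
  −(0.24)·log₂(0.24) = 0.4941
  −(0.20)·log₂(0.20) = 0.4644
  −(0.41)·log₂(0.41) = 0.5274
  −(0.15)·log₂(0.15) = 0.4105
Sum: 0.4941 + 0.4644 + 0.5274 + 0.4105 = 1.896 bits.

1.896 bits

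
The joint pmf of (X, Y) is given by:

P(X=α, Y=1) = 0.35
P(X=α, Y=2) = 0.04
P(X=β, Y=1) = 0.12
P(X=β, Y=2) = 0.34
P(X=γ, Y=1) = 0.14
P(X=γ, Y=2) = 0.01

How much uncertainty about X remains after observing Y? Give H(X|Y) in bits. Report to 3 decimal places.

Chain rule: H(X|Y) = H(X,Y) − H(Y).
Marginals: p(X) = (0.3900, 0.4600, 0.1500), p(Y) = (0.6100, 0.3900).
H(X,Y) = 2.0756 bits; H(Y) = 0.9648 bits.
H(X|Y) = 2.0756 − 0.9648 = 1.111 bits.

1.111 bits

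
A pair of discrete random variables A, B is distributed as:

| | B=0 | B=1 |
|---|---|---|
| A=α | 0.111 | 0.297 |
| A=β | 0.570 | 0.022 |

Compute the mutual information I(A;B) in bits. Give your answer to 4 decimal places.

0.4231 bits

Marginals: p(A) = (0.4080, 0.5920), p(B) = (0.6810, 0.3190).
I(A;B) = H(A) + H(B) − H(A,B).
H(A) = 0.9754, H(B) = 0.9033, H(A,B) = 1.4556.
I(A;B) = 0.9754 + 0.9033 − 1.4556 = 0.4231 bits.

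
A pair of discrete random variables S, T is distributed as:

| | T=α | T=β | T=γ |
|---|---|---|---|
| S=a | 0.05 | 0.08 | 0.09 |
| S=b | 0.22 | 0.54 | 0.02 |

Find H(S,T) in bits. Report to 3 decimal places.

H(S,T) = −Σ p(x,y)·log₂ p(x,y) over all 6 cells.
  cell (a,α): −0.05·log₂0.05 = 0.2161
  cell (a,β): −0.08·log₂0.08 = 0.2915
  cell (a,γ): −0.09·log₂0.09 = 0.3127
  cell (b,α): −0.22·log₂0.22 = 0.4806
  cell (b,β): −0.54·log₂0.54 = 0.4800
  cell (b,γ): −0.02·log₂0.02 = 0.1129
Sum = 1.894 bits.

1.894 bits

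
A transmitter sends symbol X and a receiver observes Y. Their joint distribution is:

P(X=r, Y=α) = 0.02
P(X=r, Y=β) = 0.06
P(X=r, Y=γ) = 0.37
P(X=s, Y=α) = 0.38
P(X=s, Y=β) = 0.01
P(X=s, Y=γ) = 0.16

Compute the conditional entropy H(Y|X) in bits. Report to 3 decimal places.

0.914 bits

Chain rule: H(Y|X) = H(X,Y) − H(X).
Marginals: p(X) = (0.4500, 0.5500), p(Y) = (0.4000, 0.0700, 0.5300).
H(X,Y) = 1.9070 bits; H(X) = 0.9928 bits.
H(Y|X) = 1.9070 − 0.9928 = 0.914 bits.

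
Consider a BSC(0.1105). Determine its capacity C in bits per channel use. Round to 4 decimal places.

Binary symmetric channel: C = 1 − h₂(ε) where h₂ is the binary entropy function.
h₂(0.1105) = −0.1105·log₂0.1105 − 0.8895·log₂0.8895 = 0.5014.
C = 1 − 0.5014 = 0.4986 bits per channel use.

0.4986 bits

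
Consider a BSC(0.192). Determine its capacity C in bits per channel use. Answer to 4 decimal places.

Binary symmetric channel: C = 1 − h₂(ε) where h₂ is the binary entropy function.
h₂(0.192) = −0.192·log₂0.192 − 0.808·log₂0.808 = 0.7056.
C = 1 − 0.7056 = 0.2944 bits per channel use.

0.2944 bits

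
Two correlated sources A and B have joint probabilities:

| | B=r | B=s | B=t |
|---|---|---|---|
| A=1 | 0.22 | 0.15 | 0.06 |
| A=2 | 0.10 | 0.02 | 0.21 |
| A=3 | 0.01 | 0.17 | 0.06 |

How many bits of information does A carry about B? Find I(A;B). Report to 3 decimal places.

0.333 bits

Marginals: p(A) = (0.4300, 0.3300, 0.2400), p(B) = (0.3300, 0.3400, 0.3300).
I(A;B) = H(A) + H(B) − H(A,B).
H(A) = 1.5455, H(B) = 1.5848, H(A,B) = 2.7971.
I(A;B) = 1.5455 + 1.5848 − 2.7971 = 0.333 bits.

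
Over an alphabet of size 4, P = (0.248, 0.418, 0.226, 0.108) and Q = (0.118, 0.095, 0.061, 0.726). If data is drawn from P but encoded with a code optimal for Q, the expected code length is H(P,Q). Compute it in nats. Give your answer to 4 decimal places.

2.1806 nats

H(P,Q) = −Σ p·ln q.
  −0.248·ln(0.118) = 0.52999
  −0.418·ln(0.095) = 0.98392
  −0.226·ln(0.061) = 0.63210
  −0.108·ln(0.726) = 0.03458
H(P,Q) = 2.1806 nats.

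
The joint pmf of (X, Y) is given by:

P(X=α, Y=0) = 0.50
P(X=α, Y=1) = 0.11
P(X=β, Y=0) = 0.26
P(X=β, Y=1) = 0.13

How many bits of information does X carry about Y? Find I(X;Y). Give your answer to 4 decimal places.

0.0216 bits

Marginals: p(X) = (0.6100, 0.3900), p(Y) = (0.7600, 0.2400).
I(X;Y) = H(X) + H(Y) − H(X,Y).
H(X) = 0.9648, H(Y) = 0.7950, H(X,Y) = 1.7382.
I(X;Y) = 0.9648 + 0.7950 − 1.7382 = 0.0216 bits.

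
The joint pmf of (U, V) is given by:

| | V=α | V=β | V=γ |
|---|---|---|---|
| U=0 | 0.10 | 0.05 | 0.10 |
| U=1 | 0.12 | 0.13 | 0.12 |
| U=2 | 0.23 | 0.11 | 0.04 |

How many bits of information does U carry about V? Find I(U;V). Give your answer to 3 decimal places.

0.082 bits

Marginals: p(U) = (0.2500, 0.3700, 0.3800), p(V) = (0.4500, 0.2900, 0.2600).
I(U;V) = Σ p(x,y)·log₂[p(x,y)/(p(x)p(y))].
  (0,α): 0.10·log₂(0.8889) = -0.0170
  (0,β): 0.05·log₂(0.6897) = -0.0268
  (0,γ): 0.10·log₂(1.5385) = 0.0621
  (1,α): 0.12·log₂(0.7207) = -0.0567
  (1,β): 0.13·log₂(1.2116) = 0.0360
  (1,γ): 0.12·log₂(1.2474) = 0.0383
  (2,α): 0.23·log₂(1.3450) = 0.0984
  (2,β): 0.11·log₂(0.9982) = -0.0003
  (2,γ): 0.04·log₂(0.4049) = -0.0522
Sum = 0.082 bits.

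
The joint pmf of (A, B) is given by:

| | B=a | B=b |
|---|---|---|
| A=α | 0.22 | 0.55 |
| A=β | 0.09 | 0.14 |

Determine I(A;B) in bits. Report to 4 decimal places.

0.0065 bits

Marginals: p(A) = (0.7700, 0.2300), p(B) = (0.3100, 0.6900).
I(A;B) = Σ p(x,y)·log₂[p(x,y)/(p(x)p(y))].
  (α,a): 0.22·log₂(0.9217) = -0.02589
  (α,b): 0.55·log₂(1.0352) = 0.02745
  (β,a): 0.09·log₂(1.2623) = 0.03024
  (β,b): 0.14·log₂(0.8822) = -0.02532
Sum = 0.0065 bits.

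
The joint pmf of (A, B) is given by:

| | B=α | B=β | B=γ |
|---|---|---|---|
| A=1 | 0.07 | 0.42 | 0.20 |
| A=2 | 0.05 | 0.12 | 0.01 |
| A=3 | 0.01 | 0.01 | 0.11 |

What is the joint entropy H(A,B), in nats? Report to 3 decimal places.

H(A,B) = −Σ p(x,y)·ln p(x,y) over all 9 cells.
  cell (1,α): −0.07·ln0.07 = 0.1861
  cell (1,β): −0.42·ln0.42 = 0.3644
  cell (1,γ): −0.20·ln0.20 = 0.3219
  cell (2,α): −0.05·ln0.05 = 0.1498
  cell (2,β): −0.12·ln0.12 = 0.2544
  cell (2,γ): −0.01·ln0.01 = 0.0461
  cell (3,α): −0.01·ln0.01 = 0.0461
  cell (3,β): −0.01·ln0.01 = 0.0461
  cell (3,γ): −0.11·ln0.11 = 0.2428
Sum = 1.658 nats.

1.658 nats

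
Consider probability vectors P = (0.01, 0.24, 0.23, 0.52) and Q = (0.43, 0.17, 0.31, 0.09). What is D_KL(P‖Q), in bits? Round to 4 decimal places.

D(P‖Q) = Σ p·log₂(p/q).
  0.01·log₂(0.01/0.43) = -0.05426
  0.24·log₂(0.24/0.17) = 0.11940
  0.23·log₂(0.23/0.31) = -0.09905
  0.52·log₂(0.52/0.09) = 1.31587
D(P‖Q) = 1.2820 bits.

1.2820 bits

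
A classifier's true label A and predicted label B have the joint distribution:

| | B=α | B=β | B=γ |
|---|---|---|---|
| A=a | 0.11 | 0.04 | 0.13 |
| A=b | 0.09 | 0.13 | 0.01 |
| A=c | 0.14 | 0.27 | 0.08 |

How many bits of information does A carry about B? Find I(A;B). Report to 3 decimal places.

Marginals: p(A) = (0.2800, 0.2300, 0.4900), p(B) = (0.3400, 0.4400, 0.2200).
I(A;B) = H(A) + H(B) − H(A,B).
H(A) = 1.5062, H(B) = 1.5309, H(A,B) = 2.8791.
I(A;B) = 1.5062 + 1.5309 − 2.8791 = 0.158 bits.

0.158 bits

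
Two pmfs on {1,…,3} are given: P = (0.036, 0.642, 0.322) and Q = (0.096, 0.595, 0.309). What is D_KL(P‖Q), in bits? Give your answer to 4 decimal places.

D(P‖Q) = Σ p·log₂(p/q).
  0.036·log₂(0.036/0.096) = -0.05094
  0.642·log₂(0.642/0.595) = 0.07042
  0.322·log₂(0.322/0.309) = 0.01914
D(P‖Q) = 0.0386 bits.

0.0386 bits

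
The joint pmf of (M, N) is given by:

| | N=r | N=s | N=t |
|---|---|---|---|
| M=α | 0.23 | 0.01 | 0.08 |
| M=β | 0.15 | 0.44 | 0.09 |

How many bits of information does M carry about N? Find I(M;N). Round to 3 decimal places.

0.298 bits

Marginals: p(M) = (0.3200, 0.6800), p(N) = (0.3800, 0.4500, 0.1700).
I(M;N) = Σ p(x,y)·log₂[p(x,y)/(p(x)p(y))].
  (α,r): 0.23·log₂(1.8914) = 0.2115
  (α,s): 0.01·log₂(0.0694) = -0.0385
  (α,t): 0.08·log₂(1.4706) = 0.0445
  (β,r): 0.15·log₂(0.5805) = -0.1177
  (β,s): 0.44·log₂(1.4379) = 0.2305
  (β,t): 0.09·log₂(0.7785) = -0.0325
Sum = 0.298 bits.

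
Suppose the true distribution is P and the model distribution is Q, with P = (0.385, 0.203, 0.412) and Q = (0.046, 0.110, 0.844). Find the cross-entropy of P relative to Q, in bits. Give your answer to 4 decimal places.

2.4575 bits

H(P,Q) = −Σ p·log₂ q.
  −0.385·log₂(0.046) = 1.71026
  −0.203·log₂(0.110) = 0.64644
  −0.412·log₂(0.844) = 0.10081
H(P,Q) = 2.4575 bits.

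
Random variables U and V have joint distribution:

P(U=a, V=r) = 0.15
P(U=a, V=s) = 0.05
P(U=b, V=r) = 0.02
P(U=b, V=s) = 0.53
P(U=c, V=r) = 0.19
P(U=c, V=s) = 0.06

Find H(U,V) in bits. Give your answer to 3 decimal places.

H(U,V) = −Σ p(x,y)·log₂ p(x,y) over all 6 cells.
  cell (a,r): −0.15·log₂0.15 = 0.4105
  cell (a,s): −0.05·log₂0.05 = 0.2161
  cell (b,r): −0.02·log₂0.02 = 0.1129
  cell (b,s): −0.53·log₂0.53 = 0.4854
  cell (c,r): −0.19·log₂0.19 = 0.4552
  cell (c,s): −0.06·log₂0.06 = 0.2435
Sum = 1.924 bits.

1.924 bits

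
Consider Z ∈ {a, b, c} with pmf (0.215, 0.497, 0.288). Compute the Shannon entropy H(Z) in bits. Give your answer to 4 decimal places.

H(Z) = −Σ p·log₂ p.
  −(0.215)·log₂(0.215) = 0.47678
  −(0.497)·log₂(0.497) = 0.50132
  −(0.288)·log₂(0.288) = 0.51721
Sum: 0.47678 + 0.50132 + 0.51721 = 1.4953 bits.

1.4953 bits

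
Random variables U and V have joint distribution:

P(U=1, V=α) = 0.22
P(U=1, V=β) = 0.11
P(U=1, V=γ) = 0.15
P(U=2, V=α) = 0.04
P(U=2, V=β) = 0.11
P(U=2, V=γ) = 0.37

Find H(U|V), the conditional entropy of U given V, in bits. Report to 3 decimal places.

0.832 bits

Marginals: p(U) = (0.4800, 0.5200), p(V) = (0.2600, 0.2200, 0.5200).
H(U|V) = Σ p(V) · H(U|V=·).
  V=α: p=0.2600, H(U|V=α) = 0.6194
  V=β: p=0.2200, H(U|V=β) = 1.0000
  V=γ: p=0.5200, H(U|V=γ) = 0.8667
Weighted sum = 0.832 bits.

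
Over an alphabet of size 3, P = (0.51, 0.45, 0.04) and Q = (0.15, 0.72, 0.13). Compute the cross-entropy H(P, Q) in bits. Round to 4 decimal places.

H(P,Q) = −Σ p·log₂ q.
  −0.51·log₂(0.15) = 1.39585
  −0.45·log₂(0.72) = 0.21327
  −0.04·log₂(0.13) = 0.11774
H(P,Q) = 1.7269 bits.

1.7269 bits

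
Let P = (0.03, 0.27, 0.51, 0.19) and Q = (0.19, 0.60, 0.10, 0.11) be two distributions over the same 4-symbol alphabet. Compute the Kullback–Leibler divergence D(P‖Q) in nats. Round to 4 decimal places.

D(P‖Q) = Σ p·ln(p/q).
  0.03·ln(0.03/0.19) = -0.05537
  0.27·ln(0.27/0.60) = -0.21560
  0.51·ln(0.51/0.10) = 0.83091
  0.19·ln(0.19/0.11) = 0.10384
D(P‖Q) = 0.6638 nats.

0.6638 nats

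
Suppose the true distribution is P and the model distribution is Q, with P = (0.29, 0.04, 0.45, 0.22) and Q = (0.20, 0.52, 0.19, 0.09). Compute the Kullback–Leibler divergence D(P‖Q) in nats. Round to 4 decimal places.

D(P‖Q) = Σ p·ln(p/q).
  0.29·ln(0.29/0.20) = 0.10775
  0.04·ln(0.04/0.52) = -0.10260
  0.45·ln(0.45/0.19) = 0.38800
  0.22·ln(0.22/0.09) = 0.19664
D(P‖Q) = 0.5898 nats.

0.5898 nats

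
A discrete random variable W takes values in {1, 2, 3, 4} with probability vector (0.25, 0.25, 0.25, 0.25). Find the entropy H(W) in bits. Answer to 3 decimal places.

2.000 bits

H(W) = −Σ p·log₂ p.
  −(0.25)·log₂(0.25) = 0.5000
  −(0.25)·log₂(0.25) = 0.5000
  −(0.25)·log₂(0.25) = 0.5000
  −(0.25)·log₂(0.25) = 0.5000
Sum: 0.5000 + 0.5000 + 0.5000 + 0.5000 = 2.000 bits.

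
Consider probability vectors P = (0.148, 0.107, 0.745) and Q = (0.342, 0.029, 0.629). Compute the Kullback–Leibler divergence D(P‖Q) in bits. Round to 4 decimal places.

0.2046 bits

D(P‖Q) = Σ p·log₂(p/q).
  0.148·log₂(0.148/0.342) = -0.17884
  0.107·log₂(0.107/0.029) = 0.20153
  0.745·log₂(0.745/0.629) = 0.18191
D(P‖Q) = 0.2046 bits.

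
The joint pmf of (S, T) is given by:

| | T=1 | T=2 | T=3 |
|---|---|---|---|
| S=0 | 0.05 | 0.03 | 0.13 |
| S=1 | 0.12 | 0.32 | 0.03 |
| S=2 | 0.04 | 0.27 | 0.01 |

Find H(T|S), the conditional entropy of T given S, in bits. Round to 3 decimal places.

1.047 bits

Chain rule: H(T|S) = H(S,T) − H(S).
Marginals: p(S) = (0.2100, 0.4700, 0.3200), p(T) = (0.2100, 0.6200, 0.1700).
H(S,T) = 2.5576 bits; H(S) = 1.5108 bits.
H(T|S) = 2.5576 − 1.5108 = 1.047 bits.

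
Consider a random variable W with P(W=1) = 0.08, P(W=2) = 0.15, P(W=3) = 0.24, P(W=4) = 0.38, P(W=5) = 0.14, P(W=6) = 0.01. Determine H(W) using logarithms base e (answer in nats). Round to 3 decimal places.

H(W) = −Σ p·ln p.
  −(0.08)·ln(0.08) = 0.2021
  −(0.15)·ln(0.15) = 0.2846
  −(0.24)·ln(0.24) = 0.3425
  −(0.38)·ln(0.38) = 0.3677
  −(0.14)·ln(0.14) = 0.2753
  −(0.01)·ln(0.01) = 0.0461
Sum: 0.2021 + 0.2846 + 0.3425 + 0.3677 + 0.2753 + 0.0461 = 1.518 nats.

1.518 nats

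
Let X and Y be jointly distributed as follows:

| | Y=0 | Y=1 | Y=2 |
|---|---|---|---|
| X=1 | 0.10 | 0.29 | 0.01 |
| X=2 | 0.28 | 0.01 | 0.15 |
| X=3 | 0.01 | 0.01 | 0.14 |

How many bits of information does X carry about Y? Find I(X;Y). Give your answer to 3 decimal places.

0.610 bits

Marginals: p(X) = (0.4000, 0.4400, 0.1600), p(Y) = (0.3900, 0.3100, 0.3000).
I(X;Y) = H(X) + H(Y) − H(X,Y).
H(X) = 1.4729, H(Y) = 1.5747, H(X,Y) = 2.4377.
I(X;Y) = 1.4729 + 1.5747 − 2.4377 = 0.610 bits.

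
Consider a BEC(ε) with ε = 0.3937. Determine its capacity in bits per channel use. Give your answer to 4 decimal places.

Binary erasure channel: capacity C = 1 − ε.
C = 1 − 0.3937 = 0.6063 bits per channel use.

0.6063 bits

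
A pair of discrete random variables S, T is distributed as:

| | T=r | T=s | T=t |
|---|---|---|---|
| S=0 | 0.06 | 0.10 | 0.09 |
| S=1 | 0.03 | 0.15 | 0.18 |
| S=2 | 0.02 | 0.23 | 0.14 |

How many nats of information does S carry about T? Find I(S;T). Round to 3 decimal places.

0.037 nats

Marginals: p(S) = (0.2500, 0.3600, 0.3900), p(T) = (0.1100, 0.4800, 0.4100).
I(S;T) = H(S) + H(T) − H(S,T).
H(S) = 1.0816, H(T) = 0.9607, H(S,T) = 2.0057.
I(S;T) = 1.0816 + 0.9607 − 2.0057 = 0.037 nats.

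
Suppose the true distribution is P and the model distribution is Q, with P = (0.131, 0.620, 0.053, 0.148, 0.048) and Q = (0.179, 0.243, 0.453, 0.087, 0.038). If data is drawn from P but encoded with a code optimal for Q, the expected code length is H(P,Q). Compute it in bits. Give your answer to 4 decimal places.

2.3989 bits

H(P,Q) = −Σ p·log₂ q.
  −0.131·log₂(0.179) = 0.32514
  −0.620·log₂(0.243) = 1.26540
  −0.053·log₂(0.453) = 0.06055
  −0.148·log₂(0.087) = 0.52138
  −0.048·log₂(0.038) = 0.22646
H(P,Q) = 2.3989 bits.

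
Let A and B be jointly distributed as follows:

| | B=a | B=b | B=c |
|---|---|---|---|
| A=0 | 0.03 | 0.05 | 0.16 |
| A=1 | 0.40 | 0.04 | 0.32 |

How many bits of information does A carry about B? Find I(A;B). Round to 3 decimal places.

Marginals: p(A) = (0.2400, 0.7600), p(B) = (0.4300, 0.0900, 0.4800).
I(A;B) = Σ p(x,y)·log₂[p(x,y)/(p(x)p(y))].
  (0,a): 0.03·log₂(0.2907) = -0.0535
  (0,b): 0.05·log₂(2.3148) = 0.0605
  (0,c): 0.16·log₂(1.3889) = 0.0758
  (1,a): 0.40·log₂(1.2240) = 0.1166
  (1,b): 0.04·log₂(0.5848) = -0.0310
  (1,c): 0.32·log₂(0.8772) = -0.0605
Sum = 0.108 bits.

0.108 bits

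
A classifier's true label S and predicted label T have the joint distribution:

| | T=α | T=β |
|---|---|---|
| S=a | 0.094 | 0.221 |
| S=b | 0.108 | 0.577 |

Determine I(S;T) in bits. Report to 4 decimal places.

Marginals: p(S) = (0.3150, 0.6850), p(T) = (0.2020, 0.7980).
I(S;T) = Σ p(x,y)·log₂[p(x,y)/(p(x)p(y))].
  (a,α): 0.094·log₂(1.4773) = 0.05292
  (a,β): 0.221·log₂(0.8792) = -0.04105
  (b,α): 0.108·log₂(0.7805) = -0.03861
  (b,β): 0.577·log₂(1.0556) = 0.04501
Sum = 0.0183 bits.

0.0183 bits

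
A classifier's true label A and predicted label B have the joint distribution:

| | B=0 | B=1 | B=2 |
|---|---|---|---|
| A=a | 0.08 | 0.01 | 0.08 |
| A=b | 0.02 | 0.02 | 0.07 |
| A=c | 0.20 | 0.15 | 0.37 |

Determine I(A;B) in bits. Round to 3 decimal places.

Marginals: p(A) = (0.1700, 0.1100, 0.7200), p(B) = (0.3000, 0.1800, 0.5200).
I(A;B) = Σ p(x,y)·log₂[p(x,y)/(p(x)p(y))].
  (a,0): 0.08·log₂(1.5686) = 0.0520
  (a,1): 0.01·log₂(0.3268) = -0.0161
  (a,2): 0.08·log₂(0.9050) = -0.0115
  (b,0): 0.02·log₂(0.6061) = -0.0144
  (b,1): 0.02·log₂(1.0101) = 0.0003
  (b,2): 0.07·log₂(1.2238) = 0.0204
  (c,0): 0.20·log₂(0.9259) = -0.0222
  (c,1): 0.15·log₂(1.1574) = 0.0316
  (c,2): 0.37·log₂(0.9882) = -0.0063
Sum = 0.034 bits.

0.034 bits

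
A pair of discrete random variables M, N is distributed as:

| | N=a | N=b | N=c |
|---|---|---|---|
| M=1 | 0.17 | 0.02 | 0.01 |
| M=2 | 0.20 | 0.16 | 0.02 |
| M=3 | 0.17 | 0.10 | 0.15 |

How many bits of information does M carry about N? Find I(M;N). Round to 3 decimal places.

Marginals: p(M) = (0.2000, 0.3800, 0.4200), p(N) = (0.5400, 0.2800, 0.1800).
I(M;N) = Σ p(x,y)·log₂[p(x,y)/(p(x)p(y))].
  (1,a): 0.17·log₂(1.5741) = 0.1113
  (1,b): 0.02·log₂(0.3571) = -0.0297
  (1,c): 0.01·log₂(0.2778) = -0.0185
  (2,a): 0.20·log₂(0.9747) = -0.0074
  (2,b): 0.16·log₂(1.5038) = 0.0942
  (2,c): 0.02·log₂(0.2924) = -0.0355
  (3,a): 0.17·log₂(0.7496) = -0.0707
  (3,b): 0.10·log₂(0.8503) = -0.0234
  (3,c): 0.15·log₂(1.9841) = 0.1483
Sum = 0.169 bits.

0.169 bits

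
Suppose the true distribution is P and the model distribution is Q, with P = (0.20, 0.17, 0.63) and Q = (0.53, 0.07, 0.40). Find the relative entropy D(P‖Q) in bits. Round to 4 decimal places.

0.3493 bits

D(P‖Q) = Σ p·log₂(p/q).
  0.20·log₂(0.20/0.53) = -0.28120
  0.17·log₂(0.17/0.07) = 0.21762
  0.63·log₂(0.63/0.40) = 0.41287
D(P‖Q) = 0.3493 bits.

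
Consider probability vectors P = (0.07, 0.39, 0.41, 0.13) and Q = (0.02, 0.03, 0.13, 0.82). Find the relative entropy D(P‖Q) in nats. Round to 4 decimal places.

D(P‖Q) = Σ p·ln(p/q).
  0.07·ln(0.07/0.02) = 0.08769
  0.39·ln(0.39/0.03) = 1.00033
  0.41·ln(0.41/0.13) = 0.47094
  0.13·ln(0.13/0.82) = -0.23943
D(P‖Q) = 1.3195 nats.

1.3195 nats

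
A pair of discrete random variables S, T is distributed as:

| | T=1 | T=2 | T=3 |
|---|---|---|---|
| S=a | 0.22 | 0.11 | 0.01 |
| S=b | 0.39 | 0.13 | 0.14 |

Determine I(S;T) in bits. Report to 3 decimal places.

0.058 bits

Marginals: p(S) = (0.3400, 0.6600), p(T) = (0.6100, 0.2400, 0.1500).
I(S;T) = Σ p(x,y)·log₂[p(x,y)/(p(x)p(y))].
  (a,1): 0.22·log₂(1.0608) = 0.0187
  (a,2): 0.11·log₂(1.3480) = 0.0474
  (a,3): 0.01·log₂(0.1961) = -0.0235
  (b,1): 0.39·log₂(0.9687) = -0.0179
  (b,2): 0.13·log₂(0.8207) = -0.0371
  (b,3): 0.14·log₂(1.4141) = 0.0700
Sum = 0.058 bits.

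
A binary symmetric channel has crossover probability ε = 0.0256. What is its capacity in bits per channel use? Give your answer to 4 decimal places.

Binary symmetric channel: C = 1 − h₂(ε) where h₂ is the binary entropy function.
h₂(0.0256) = −0.0256·log₂0.0256 − 0.9744·log₂0.9744 = 0.1718.
C = 1 − 0.1718 = 0.8282 bits per channel use.

0.8282 bits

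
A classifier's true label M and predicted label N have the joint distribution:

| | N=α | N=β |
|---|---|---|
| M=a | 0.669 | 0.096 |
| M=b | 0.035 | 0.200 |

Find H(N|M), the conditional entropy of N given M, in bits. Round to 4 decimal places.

Chain rule: H(N|M) = H(M,N) − H(M).
Marginals: p(M) = (0.7650, 0.2350), p(N) = (0.7040, 0.2960).
H(M,N) = 1.3462 bits; H(M) = 0.7866 bits.
H(N|M) = 1.3462 − 0.7866 = 0.5596 bits.

0.5596 bits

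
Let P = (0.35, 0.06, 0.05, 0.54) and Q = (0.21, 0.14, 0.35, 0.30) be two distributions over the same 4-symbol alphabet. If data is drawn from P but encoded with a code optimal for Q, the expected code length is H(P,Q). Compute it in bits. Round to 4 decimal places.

1.9719 bits

H(P,Q) = −Σ p·log₂ q.
  −0.35·log₂(0.21) = 0.78804
  −0.06·log₂(0.14) = 0.17019
  −0.05·log₂(0.35) = 0.07573
  −0.54·log₂(0.30) = 0.93796
H(P,Q) = 1.9719 bits.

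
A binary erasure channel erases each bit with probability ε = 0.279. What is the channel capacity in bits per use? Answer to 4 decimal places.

0.7210 bits

Binary erasure channel: capacity C = 1 − ε.
C = 1 − 0.279 = 0.7210 bits per channel use.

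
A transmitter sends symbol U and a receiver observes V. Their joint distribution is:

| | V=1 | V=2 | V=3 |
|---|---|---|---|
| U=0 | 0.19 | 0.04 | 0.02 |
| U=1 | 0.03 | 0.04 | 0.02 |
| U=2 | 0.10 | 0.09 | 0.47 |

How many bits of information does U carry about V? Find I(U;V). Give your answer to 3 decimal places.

0.303 bits

Marginals: p(U) = (0.2500, 0.0900, 0.6600), p(V) = (0.3200, 0.1700, 0.5100).
I(U;V) = H(U) + H(V) − H(U,V).
H(U) = 1.2083, H(V) = 1.4561, H(U,V) = 2.3611.
I(U;V) = 1.2083 + 1.4561 − 2.3611 = 0.303 bits.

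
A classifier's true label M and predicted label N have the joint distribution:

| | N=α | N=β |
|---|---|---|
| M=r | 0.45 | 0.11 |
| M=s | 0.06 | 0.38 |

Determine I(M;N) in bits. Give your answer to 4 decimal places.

0.3466 bits

Marginals: p(M) = (0.5600, 0.4400), p(N) = (0.5100, 0.4900).
I(M;N) = H(M) + H(N) − H(M,N).
H(M) = 0.9896, H(N) = 0.9997, H(M,N) = 1.6427.
I(M;N) = 0.9896 + 0.9997 − 1.6427 = 0.3466 bits.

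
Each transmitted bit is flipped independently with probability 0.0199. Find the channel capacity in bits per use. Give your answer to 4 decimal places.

Binary symmetric channel: C = 1 − h₂(ε) where h₂ is the binary entropy function.
h₂(0.0199) = −0.0199·log₂0.0199 − 0.9801·log₂0.9801 = 0.1409.
C = 1 − 0.1409 = 0.8591 bits per channel use.

0.8591 bits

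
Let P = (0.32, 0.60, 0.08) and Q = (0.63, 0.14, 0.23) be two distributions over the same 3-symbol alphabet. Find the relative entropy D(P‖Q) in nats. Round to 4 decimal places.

0.5719 nats

D(P‖Q) = Σ p·ln(p/q).
  0.32·ln(0.32/0.63) = -0.21677
  0.60·ln(0.60/0.14) = 0.87317
  0.08·ln(0.08/0.23) = -0.08448
D(P‖Q) = 0.5719 nats.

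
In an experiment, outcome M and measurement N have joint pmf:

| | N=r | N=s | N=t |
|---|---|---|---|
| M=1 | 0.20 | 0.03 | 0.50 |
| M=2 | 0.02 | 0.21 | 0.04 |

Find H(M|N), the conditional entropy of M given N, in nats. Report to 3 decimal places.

Chain rule: H(M|N) = H(M,N) − H(N).
Marginals: p(M) = (0.7300, 0.2700), p(N) = (0.2200, 0.2400, 0.5400).
H(M,N) = 1.3084 nats; H(N) = 1.0084 nats.
H(M|N) = 1.3084 − 1.0084 = 0.300 nats.

0.300 nats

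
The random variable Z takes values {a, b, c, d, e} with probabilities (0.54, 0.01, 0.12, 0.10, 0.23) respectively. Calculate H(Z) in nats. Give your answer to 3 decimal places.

1.202 nats

H(Z) = −Σ p·ln p.
  −(0.54)·ln(0.54) = 0.3327
  −(0.01)·ln(0.01) = 0.0461
  −(0.12)·ln(0.12) = 0.2544
  −(0.10)·ln(0.10) = 0.2303
  −(0.23)·ln(0.23) = 0.3380
Sum: 0.3327 + 0.0461 + 0.2544 + 0.2303 + 0.3380 = 1.202 nats.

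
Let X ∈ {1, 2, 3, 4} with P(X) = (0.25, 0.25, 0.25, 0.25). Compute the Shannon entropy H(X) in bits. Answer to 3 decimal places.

2.000 bits

H(X) = −Σ p·log₂ p.
  −(0.25)·log₂(0.25) = 0.5000
  −(0.25)·log₂(0.25) = 0.5000
  −(0.25)·log₂(0.25) = 0.5000
  −(0.25)·log₂(0.25) = 0.5000
Sum: 0.5000 + 0.5000 + 0.5000 + 0.5000 = 2.000 bits.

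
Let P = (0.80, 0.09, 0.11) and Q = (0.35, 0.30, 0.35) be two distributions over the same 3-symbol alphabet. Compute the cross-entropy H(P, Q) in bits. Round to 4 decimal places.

1.5346 bits

H(P,Q) = −Σ p·log₂ q.
  −0.80·log₂(0.35) = 1.21166
  −0.09·log₂(0.30) = 0.15633
  −0.11·log₂(0.35) = 0.16660
H(P,Q) = 1.5346 bits.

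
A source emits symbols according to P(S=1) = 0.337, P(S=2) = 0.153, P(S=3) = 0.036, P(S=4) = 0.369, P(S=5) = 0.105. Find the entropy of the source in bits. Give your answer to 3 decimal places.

1.988 bits

H(S) = −Σ p·log₂ p.
  −(0.337)·log₂(0.337) = 0.5288
  −(0.153)·log₂(0.153) = 0.4144
  −(0.036)·log₂(0.036) = 0.1727
  −(0.369)·log₂(0.369) = 0.5307
  −(0.105)·log₂(0.105) = 0.3414
Sum: 0.5288 + 0.4144 + 0.1727 + 0.5307 + 0.3414 = 1.988 bits.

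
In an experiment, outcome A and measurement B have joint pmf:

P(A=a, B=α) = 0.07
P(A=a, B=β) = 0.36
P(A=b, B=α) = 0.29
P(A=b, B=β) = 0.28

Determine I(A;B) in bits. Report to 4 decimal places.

0.0972 bits

Marginals: p(A) = (0.4300, 0.5700), p(B) = (0.3600, 0.6400).
I(A;B) = H(A) + H(B) − H(A,B).
H(A) = 0.9858, H(B) = 0.9427, H(A,B) = 1.8313.
I(A;B) = 0.9858 + 0.9427 − 1.8313 = 0.0972 bits.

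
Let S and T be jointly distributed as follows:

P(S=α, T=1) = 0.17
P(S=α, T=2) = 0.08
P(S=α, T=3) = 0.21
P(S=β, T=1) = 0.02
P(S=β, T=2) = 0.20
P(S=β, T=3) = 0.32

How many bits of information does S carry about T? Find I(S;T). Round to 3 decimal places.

0.148 bits

Marginals: p(S) = (0.4600, 0.5400), p(T) = (0.1900, 0.2800, 0.5300).
I(S;T) = Σ p(x,y)·log₂[p(x,y)/(p(x)p(y))].
  (α,1): 0.17·log₂(1.9451) = 0.1632
  (α,2): 0.08·log₂(0.6211) = -0.0550
  (α,3): 0.21·log₂(0.8614) = -0.0452
  (β,1): 0.02·log₂(0.1949) = -0.0472
  (β,2): 0.20·log₂(1.3228) = 0.0807
  (β,3): 0.32·log₂(1.1181) = 0.0515
Sum = 0.148 bits.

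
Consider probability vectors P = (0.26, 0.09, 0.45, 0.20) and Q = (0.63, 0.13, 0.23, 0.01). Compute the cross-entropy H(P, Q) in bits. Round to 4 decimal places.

2.7211 bits

H(P,Q) = −Σ p·log₂ q.
  −0.26·log₂(0.63) = 0.17331
  −0.09·log₂(0.13) = 0.26491
  −0.45·log₂(0.23) = 0.95413
  −0.20·log₂(0.01) = 1.32877
H(P,Q) = 2.7211 bits.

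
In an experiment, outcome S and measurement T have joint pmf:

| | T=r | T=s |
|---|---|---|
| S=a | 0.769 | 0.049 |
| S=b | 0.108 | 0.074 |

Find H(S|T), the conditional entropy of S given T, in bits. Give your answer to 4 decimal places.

Marginals: p(S) = (0.8180, 0.1820), p(T) = (0.8770, 0.1230).
H(S|T) = Σ p(T) · H(S|T=·).
  T=r: p=0.8770, H(S|T=r) = 0.5383
  T=s: p=0.1230, H(S|T=s) = 0.9700
Weighted sum = 0.5914 bits.

0.5914 bits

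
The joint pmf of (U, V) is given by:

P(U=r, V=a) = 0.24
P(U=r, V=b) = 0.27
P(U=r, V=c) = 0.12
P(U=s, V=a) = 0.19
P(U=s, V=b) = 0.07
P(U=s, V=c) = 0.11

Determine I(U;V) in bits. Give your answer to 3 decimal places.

Marginals: p(U) = (0.6300, 0.3700), p(V) = (0.4300, 0.3400, 0.2300).
I(U;V) = Σ p(x,y)·log₂[p(x,y)/(p(x)p(y))].
  (r,a): 0.24·log₂(0.8859) = -0.0419
  (r,b): 0.27·log₂(1.2605) = 0.0902
  (r,c): 0.12·log₂(0.8282) = -0.0326
  (s,a): 0.19·log₂(1.1942) = 0.0487
  (s,b): 0.07·log₂(0.5564) = -0.0592
  (s,c): 0.11·log₂(1.2926) = 0.0407
Sum = 0.046 bits.

0.046 bits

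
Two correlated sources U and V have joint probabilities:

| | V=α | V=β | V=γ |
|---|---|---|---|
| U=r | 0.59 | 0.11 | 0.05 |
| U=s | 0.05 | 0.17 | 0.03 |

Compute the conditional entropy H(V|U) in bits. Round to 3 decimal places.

1.007 bits

Chain rule: H(V|U) = H(U,V) − H(U).
Marginals: p(U) = (0.7500, 0.2500), p(V) = (0.6400, 0.2800, 0.0800).
H(U,V) = 1.8179 bits; H(U) = 0.8113 bits.
H(V|U) = 1.8179 − 0.8113 = 1.007 bits.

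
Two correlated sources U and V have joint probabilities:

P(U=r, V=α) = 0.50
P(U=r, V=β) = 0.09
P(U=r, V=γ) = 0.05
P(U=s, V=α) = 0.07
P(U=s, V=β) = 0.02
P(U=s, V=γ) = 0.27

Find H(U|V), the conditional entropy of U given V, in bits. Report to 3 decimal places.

Marginals: p(U) = (0.6400, 0.3600), p(V) = (0.5700, 0.1100, 0.3200).
H(U|V) = Σ p(V) · H(U|V=·).
  V=α: p=0.5700, H(U|V=α) = 0.5374
  V=β: p=0.1100, H(U|V=β) = 0.6840
  V=γ: p=0.3200, H(U|V=γ) = 0.6253
Weighted sum = 0.582 bits.

0.582 bits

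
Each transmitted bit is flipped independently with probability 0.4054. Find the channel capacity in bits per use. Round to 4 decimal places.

0.0260 bits

Binary symmetric channel: C = 1 − h₂(ε) where h₂ is the binary entropy function.
h₂(0.4054) = −0.4054·log₂0.4054 − 0.5946·log₂0.5946 = 0.9740.
C = 1 − 0.9740 = 0.0260 bits per channel use.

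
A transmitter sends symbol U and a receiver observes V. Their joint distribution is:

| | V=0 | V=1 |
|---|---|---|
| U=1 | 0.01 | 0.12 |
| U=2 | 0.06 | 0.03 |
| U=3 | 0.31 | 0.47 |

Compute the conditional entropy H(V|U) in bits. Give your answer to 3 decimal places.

Marginals: p(U) = (0.1300, 0.0900, 0.7800), p(V) = (0.3800, 0.6200).
H(V|U) = Σ p(U) · H(V|U=·).
  U=1: p=0.1300, H(V|U=1) = 0.3912
  U=2: p=0.0900, H(V|U=2) = 0.9183
  U=3: p=0.7800, H(V|U=3) = 0.9694
Weighted sum = 0.890 bits.

0.890 bits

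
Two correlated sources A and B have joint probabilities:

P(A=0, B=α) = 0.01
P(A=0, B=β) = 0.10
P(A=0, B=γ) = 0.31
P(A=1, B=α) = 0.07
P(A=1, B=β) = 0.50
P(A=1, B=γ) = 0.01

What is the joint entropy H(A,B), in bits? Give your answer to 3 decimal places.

1.757 bits

H(A,B) = −Σ p(x,y)·log₂ p(x,y) over all 6 cells.
  cell (0,α): −0.01·log₂0.01 = 0.0664
  cell (0,β): −0.10·log₂0.10 = 0.3322
  cell (0,γ): −0.31·log₂0.31 = 0.5238
  cell (1,α): −0.07·log₂0.07 = 0.2686
  cell (1,β): −0.50·log₂0.50 = 0.5000
  cell (1,γ): −0.01·log₂0.01 = 0.0664
Sum = 1.757 bits.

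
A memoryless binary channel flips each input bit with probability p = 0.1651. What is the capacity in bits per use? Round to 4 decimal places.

0.3536 bits

Binary symmetric channel: C = 1 − h₂(ε) where h₂ is the binary entropy function.
h₂(0.1651) = −0.1651·log₂0.1651 − 0.8349·log₂0.8349 = 0.6464.
C = 1 − 0.6464 = 0.3536 bits per channel use.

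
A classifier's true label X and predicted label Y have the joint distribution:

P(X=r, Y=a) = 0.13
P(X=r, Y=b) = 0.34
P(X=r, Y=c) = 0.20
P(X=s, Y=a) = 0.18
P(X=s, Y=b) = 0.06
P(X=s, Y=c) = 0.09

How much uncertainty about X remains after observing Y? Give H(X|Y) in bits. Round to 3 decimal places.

Marginals: p(X) = (0.6700, 0.3300), p(Y) = (0.3100, 0.4000, 0.2900).
H(X|Y) = Σ p(Y) · H(X|Y=·).
  Y=a: p=0.3100, H(X|Y=a) = 0.9812
  Y=b: p=0.4000, H(X|Y=b) = 0.6098
  Y=c: p=0.2900, H(X|Y=c) = 0.8936
Weighted sum = 0.807 bits.

0.807 bits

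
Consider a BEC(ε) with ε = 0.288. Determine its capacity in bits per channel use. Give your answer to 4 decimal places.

0.7120 bits

Binary erasure channel: capacity C = 1 − ε.
C = 1 − 0.288 = 0.7120 bits per channel use.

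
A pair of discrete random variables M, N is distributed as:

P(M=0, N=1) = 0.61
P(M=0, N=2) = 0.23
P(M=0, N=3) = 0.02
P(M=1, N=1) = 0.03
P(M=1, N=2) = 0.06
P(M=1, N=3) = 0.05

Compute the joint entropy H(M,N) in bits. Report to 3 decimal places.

H(M,N) = −Σ p(x,y)·log₂ p(x,y) over all 6 cells.
  cell (0,1): −0.61·log₂0.61 = 0.4350
  cell (0,2): −0.23·log₂0.23 = 0.4877
  cell (0,3): −0.02·log₂0.02 = 0.1129
  cell (1,1): −0.03·log₂0.03 = 0.1518
  cell (1,2): −0.06·log₂0.06 = 0.2435
  cell (1,3): −0.05·log₂0.05 = 0.2161
Sum = 1.647 bits.

1.647 bits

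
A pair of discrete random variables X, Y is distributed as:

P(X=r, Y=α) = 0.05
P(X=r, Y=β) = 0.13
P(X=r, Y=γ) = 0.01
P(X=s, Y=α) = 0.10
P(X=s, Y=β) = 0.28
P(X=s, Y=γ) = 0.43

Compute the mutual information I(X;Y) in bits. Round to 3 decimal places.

0.125 bits

Marginals: p(X) = (0.1900, 0.8100), p(Y) = (0.1500, 0.4100, 0.4400).
I(X;Y) = Σ p(x,y)·log₂[p(x,y)/(p(x)p(y))].
  (r,α): 0.05·log₂(1.7544) = 0.0405
  (r,β): 0.13·log₂(1.6688) = 0.0960
  (r,γ): 0.01·log₂(0.1196) = -0.0306
  (s,α): 0.10·log₂(0.8230) = -0.0281
  (s,β): 0.28·log₂(0.8431) = -0.0689
  (s,γ): 0.43·log₂(1.2065) = 0.1165
Sum = 0.125 bits.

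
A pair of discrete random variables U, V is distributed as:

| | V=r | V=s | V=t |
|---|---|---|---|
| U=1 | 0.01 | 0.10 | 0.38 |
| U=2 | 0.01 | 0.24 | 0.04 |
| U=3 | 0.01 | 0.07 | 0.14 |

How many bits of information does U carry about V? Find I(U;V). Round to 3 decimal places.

0.243 bits

Marginals: p(U) = (0.4900, 0.2900, 0.2200), p(V) = (0.0300, 0.4100, 0.5600).
I(U;V) = H(U) + H(V) − H(U,V).
H(U) = 1.5028, H(V) = 1.1476, H(U,V) = 2.4075.
I(U;V) = 1.5028 + 1.1476 − 2.4075 = 0.243 bits.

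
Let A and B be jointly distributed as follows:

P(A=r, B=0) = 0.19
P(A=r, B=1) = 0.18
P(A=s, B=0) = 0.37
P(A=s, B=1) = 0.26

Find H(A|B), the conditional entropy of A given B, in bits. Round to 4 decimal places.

Chain rule: H(A|B) = H(A,B) − H(B).
Marginals: p(A) = (0.3700, 0.6300), p(B) = (0.5600, 0.4400).
H(A,B) = 1.9366 bits; H(B) = 0.9896 bits.
H(A|B) = 1.9366 − 0.9896 = 0.9470 bits.

0.9470 bits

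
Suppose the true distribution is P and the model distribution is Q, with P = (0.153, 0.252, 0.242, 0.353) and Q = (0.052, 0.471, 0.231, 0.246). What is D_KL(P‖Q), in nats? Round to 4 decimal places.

0.1462 nats

D(P‖Q) = Σ p·ln(p/q).
  0.153·ln(0.153/0.052) = 0.16512
  0.252·ln(0.252/0.471) = -0.15761
  0.242·ln(0.242/0.231) = 0.01126
  0.353·ln(0.353/0.246) = 0.12748
D(P‖Q) = 0.1462 nats.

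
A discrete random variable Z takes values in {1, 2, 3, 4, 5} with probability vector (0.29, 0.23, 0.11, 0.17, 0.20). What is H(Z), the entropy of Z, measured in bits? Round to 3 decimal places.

2.255 bits

H(Z) = −Σ p·log₂ p.
  −(0.29)·log₂(0.29) = 0.5179
  −(0.23)·log₂(0.23) = 0.4877
  −(0.11)·log₂(0.11) = 0.3503
  −(0.17)·log₂(0.17) = 0.4346
  −(0.20)·log₂(0.20) = 0.4644
Sum: 0.5179 + 0.4877 + 0.3503 + 0.4346 + 0.4644 = 2.255 bits.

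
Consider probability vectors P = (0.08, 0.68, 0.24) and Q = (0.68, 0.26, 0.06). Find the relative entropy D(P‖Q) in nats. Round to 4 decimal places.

D(P‖Q) = Σ p·ln(p/q).
  0.08·ln(0.08/0.68) = -0.17121
  0.68·ln(0.68/0.26) = 0.65376
  0.24·ln(0.24/0.06) = 0.33271
D(P‖Q) = 0.8153 nats.

0.8153 nats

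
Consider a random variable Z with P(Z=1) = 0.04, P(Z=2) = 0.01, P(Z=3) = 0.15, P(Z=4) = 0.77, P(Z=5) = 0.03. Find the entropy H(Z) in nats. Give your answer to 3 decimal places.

H(Z) = −Σ p·ln p.
  −(0.04)·ln(0.04) = 0.1288
  −(0.01)·ln(0.01) = 0.0461
  −(0.15)·ln(0.15) = 0.2846
  −(0.77)·ln(0.77) = 0.2013
  −(0.03)·ln(0.03) = 0.1052
Sum: 0.1288 + 0.0461 + 0.2846 + 0.2013 + 0.1052 = 0.766 nats.

0.766 nats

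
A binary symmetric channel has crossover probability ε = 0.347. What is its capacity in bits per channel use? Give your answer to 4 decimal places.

Binary symmetric channel: C = 1 − h₂(ε) where h₂ is the binary entropy function.
h₂(0.347) = −0.347·log₂0.347 − 0.653·log₂0.653 = 0.9314.
C = 1 − 0.9314 = 0.0686 bits per channel use.

0.0686 bits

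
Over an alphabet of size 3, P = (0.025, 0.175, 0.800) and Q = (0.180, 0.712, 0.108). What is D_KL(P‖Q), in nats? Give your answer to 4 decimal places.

1.3071 nats

D(P‖Q) = Σ p·ln(p/q).
  0.025·ln(0.025/0.180) = -0.04935
  0.175·ln(0.175/0.712) = -0.24558
  0.800·ln(0.800/0.108) = 1.60198
D(P‖Q) = 1.3071 nats.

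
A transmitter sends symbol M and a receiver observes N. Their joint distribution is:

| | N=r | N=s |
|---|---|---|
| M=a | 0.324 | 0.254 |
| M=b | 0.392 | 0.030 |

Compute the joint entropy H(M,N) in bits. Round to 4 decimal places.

H(M,N) = −Σ p(x,y)·log₂ p(x,y) over all 4 cells.
  cell (a,r): −0.324·log₂0.324 = 0.52680
  cell (a,s): −0.254·log₂0.254 = 0.50218
  cell (b,r): −0.392·log₂0.392 = 0.52962
  cell (b,s): −0.030·log₂0.030 = 0.15177
Sum = 1.7104 bits.

1.7104 bits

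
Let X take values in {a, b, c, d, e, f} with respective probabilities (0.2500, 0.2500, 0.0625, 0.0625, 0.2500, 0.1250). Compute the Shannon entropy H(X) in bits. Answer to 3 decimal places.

H(X) = −Σ p·log₂ p.
  −(0.2500)·log₂(0.2500) = 0.5000
  −(0.2500)·log₂(0.2500) = 0.5000
  −(0.0625)·log₂(0.0625) = 0.2500
  −(0.0625)·log₂(0.0625) = 0.2500
  −(0.2500)·log₂(0.2500) = 0.5000
  −(0.1250)·log₂(0.1250) = 0.3750
Sum: 0.5000 + 0.5000 + 0.2500 + 0.2500 + 0.5000 + 0.3750 = 2.375 bits.

2.375 bits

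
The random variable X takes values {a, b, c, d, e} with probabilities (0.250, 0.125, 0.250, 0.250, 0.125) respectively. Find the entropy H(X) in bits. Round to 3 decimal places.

H(X) = −Σ p·log₂ p.
  −(0.250)·log₂(0.250) = 0.5000
  −(0.125)·log₂(0.125) = 0.3750
  −(0.250)·log₂(0.250) = 0.5000
  −(0.250)·log₂(0.250) = 0.5000
  −(0.125)·log₂(0.125) = 0.3750
Sum: 0.5000 + 0.3750 + 0.5000 + 0.5000 + 0.3750 = 2.250 bits.

2.250 bits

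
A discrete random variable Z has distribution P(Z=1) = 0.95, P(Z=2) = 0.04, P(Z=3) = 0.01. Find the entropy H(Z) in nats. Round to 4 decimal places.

0.2235 nats

H(Z) = −Σ p·ln p.
  −(0.95)·ln(0.95) = 0.04873
  −(0.04)·ln(0.04) = 0.12876
  −(0.01)·ln(0.01) = 0.04605
Sum: 0.04873 + 0.12876 + 0.04605 = 0.2235 nats.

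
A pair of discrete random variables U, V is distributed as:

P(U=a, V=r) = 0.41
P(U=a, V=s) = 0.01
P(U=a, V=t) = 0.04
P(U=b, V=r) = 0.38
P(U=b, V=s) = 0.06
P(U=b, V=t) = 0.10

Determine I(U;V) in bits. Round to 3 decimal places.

0.044 bits

Marginals: p(U) = (0.4600, 0.5400), p(V) = (0.7900, 0.0700, 0.1400).
I(U;V) = H(U) + H(V) − H(U,V).
H(U) = 0.9954, H(V) = 0.9343, H(U,V) = 1.8858.
I(U;V) = 0.9954 + 0.9343 − 1.8858 = 0.044 bits.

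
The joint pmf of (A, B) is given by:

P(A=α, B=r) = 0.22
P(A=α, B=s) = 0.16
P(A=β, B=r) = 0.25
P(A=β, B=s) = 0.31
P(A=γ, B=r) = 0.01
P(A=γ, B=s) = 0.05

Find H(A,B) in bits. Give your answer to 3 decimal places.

2.210 bits

H(A,B) = −Σ p(x,y)·log₂ p(x,y) over all 6 cells.
  cell (α,r): −0.22·log₂0.22 = 0.4806
  cell (α,s): −0.16·log₂0.16 = 0.4230
  cell (β,r): −0.25·log₂0.25 = 0.5000
  cell (β,s): −0.31·log₂0.31 = 0.5238
  cell (γ,r): −0.01·log₂0.01 = 0.0664
  cell (γ,s): −0.05·log₂0.05 = 0.2161
Sum = 2.210 bits.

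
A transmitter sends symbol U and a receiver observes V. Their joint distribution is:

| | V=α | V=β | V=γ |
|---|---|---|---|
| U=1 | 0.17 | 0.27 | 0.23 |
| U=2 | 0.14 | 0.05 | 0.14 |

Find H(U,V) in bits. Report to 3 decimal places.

H(U,V) = −Σ p(x,y)·log₂ p(x,y) over all 6 cells.
  cell (1,α): −0.17·log₂0.17 = 0.4346
  cell (1,β): −0.27·log₂0.27 = 0.5100
  cell (1,γ): −0.23·log₂0.23 = 0.4877
  cell (2,α): −0.14·log₂0.14 = 0.3971
  cell (2,β): −0.05·log₂0.05 = 0.2161
  cell (2,γ): −0.14·log₂0.14 = 0.3971
Sum = 2.443 bits.

2.443 bits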